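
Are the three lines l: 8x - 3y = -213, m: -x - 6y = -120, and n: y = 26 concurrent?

Lines aᵢx + bᵢy = cᵢ with pairwise distinct directions are concurrent exactly when det[aᵢ bᵢ cᵢ] = 0.
Here the determinant is -153.
Nonzero, so no common point exists.

No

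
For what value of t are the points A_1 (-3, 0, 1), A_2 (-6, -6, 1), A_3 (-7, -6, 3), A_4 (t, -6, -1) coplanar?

Coplanarity ⇔ det[A_1A_2; A_1A_3; A_1A_4] = 0.
Expanding, this is linear in t: (-12)t + (-60) = 0.
So t = -5.

-5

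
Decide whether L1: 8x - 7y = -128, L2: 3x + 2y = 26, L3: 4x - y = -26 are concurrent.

Lines aᵢx + bᵢy = cᵢ with pairwise distinct directions are concurrent exactly when det[aᵢ bᵢ cᵢ] = 0.
Here the determinant is -74.
Nonzero, so no common point exists.

No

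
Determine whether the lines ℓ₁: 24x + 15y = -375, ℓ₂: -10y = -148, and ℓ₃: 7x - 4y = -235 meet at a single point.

No

Intersecting ℓ₁ and ℓ₂: solving the 2×2 system gives (x, y) = (-199/8, 74/5).
Substitute into ℓ₃: (7)(-199/8) + (-4)(74/5) = -9333/40.
But ℓ₃ requires -235 ≠ -9333/40, so the three lines have no common point.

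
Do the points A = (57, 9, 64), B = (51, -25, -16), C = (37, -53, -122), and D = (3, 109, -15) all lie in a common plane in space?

A normal to the plane through A, B, C is n = AB × AC = (1364, 484, -308).
The plane has equation n·P = 62392. For D: n·D = 61468.
61468 ≠ 62392, so D is off the plane.

No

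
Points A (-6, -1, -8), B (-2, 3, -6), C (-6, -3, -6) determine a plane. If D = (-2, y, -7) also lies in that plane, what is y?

4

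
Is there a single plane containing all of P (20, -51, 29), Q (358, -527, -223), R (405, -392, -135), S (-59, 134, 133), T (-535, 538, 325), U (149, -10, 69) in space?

The plane through P, Q, R has normal n = PQ × PR = (-7868, -41588, 68002) and equation n·X = 3935686.
Checking the remaining points: n·S = 3935686, n·T = 3935686, n·U = 3935686.
All equal 3935686, so all 6 points lie in one plane.

Yes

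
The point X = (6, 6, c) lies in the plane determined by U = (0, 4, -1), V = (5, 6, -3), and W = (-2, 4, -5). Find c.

-1

Coplanarity requires UV · (UW × UX) = 0.
UV = (5, 2, -2), UW = (-2, 0, -4); the triple product is linear in c with coefficient 4 and constant term 4.
Setting it to zero: c = -1.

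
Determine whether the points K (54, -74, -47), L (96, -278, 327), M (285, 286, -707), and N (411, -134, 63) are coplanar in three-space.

The four points are coplanar iff the 3×3 determinant with rows KL, KM, KN is zero.
Rows: (42, -204, 374), (231, 360, -660), (357, -60, 110).
Expanding along the first row: (42)(0) − (-204)(261030) + (374)(-142380) = 0.
Zero determinant ⇒ coplanar.

Yes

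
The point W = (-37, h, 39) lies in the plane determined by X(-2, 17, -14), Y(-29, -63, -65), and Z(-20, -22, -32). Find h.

20

Coplanarity requires XY · (XZ × XW) = 0.
XY = (-27, -80, -51), XZ = (-18, -39, -18); the triple product is linear in h with coefficient 432 and constant term -8640.
Setting it to zero: h = 20.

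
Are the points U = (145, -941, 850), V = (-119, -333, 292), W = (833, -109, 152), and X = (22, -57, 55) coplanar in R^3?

The four points are coplanar iff the 3×3 determinant with rows UV, UW, UX is zero.
Rows: (-264, 608, -558), (688, 832, -698), (-123, 884, -795).
Expanding along the first row: (-264)(-44408) − (608)(-632814) + (-558)(710528) = 0.
Zero determinant ⇒ coplanar.

Yes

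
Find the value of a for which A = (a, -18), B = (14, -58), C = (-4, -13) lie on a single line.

Collinearity: (A − B) must be parallel to (C − B) = (-18, 45).
Cross-multiplying the components: (a − 14)·(45) = (40)·(-18).
Solving gives a = -2.

-2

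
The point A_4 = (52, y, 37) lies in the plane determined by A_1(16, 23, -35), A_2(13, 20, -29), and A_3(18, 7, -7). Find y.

-22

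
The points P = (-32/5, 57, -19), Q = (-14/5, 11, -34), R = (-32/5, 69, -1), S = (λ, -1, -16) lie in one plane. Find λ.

-2/5

The points are coplanar iff PQ · (PR × PS) = 0.
Expanding, this is linear in λ: (-648)λ + (-1296/5) = 0.
So λ = -2/5.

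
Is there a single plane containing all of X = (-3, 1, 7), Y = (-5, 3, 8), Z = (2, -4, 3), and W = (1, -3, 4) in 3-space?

Yes

A normal to the plane through X, Y, Z is n = XY × XZ = (-3, -3, 0).
The plane has equation n·P = 6. For W: n·W = 6.
Equal, so W lies in the plane and all four are coplanar.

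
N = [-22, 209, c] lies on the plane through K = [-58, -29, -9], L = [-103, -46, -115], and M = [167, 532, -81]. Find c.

-208

Coplanarity requires KL · (KM × KN) = 0.
KL = (-45, -17, -106), KM = (225, 561, -72); the triple product is linear in c with coefficient -21420 and constant term -4455360.
Setting it to zero: c = -208.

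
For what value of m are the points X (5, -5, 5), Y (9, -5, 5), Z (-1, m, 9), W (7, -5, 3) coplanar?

Normal to plane XYW: n = (0, 8, 0); plane equation n·P = -40.
Requiring n·Z = -40: (8)m + (0) = -40.
So m = -5.

-5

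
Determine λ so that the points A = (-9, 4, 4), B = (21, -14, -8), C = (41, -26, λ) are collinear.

-16

Direction AB = (30, -18, -12). From the x-coordinate of C, the parameter along the line is τ = (41 − (-9))/30 = 5/3.
Then λ = 4 + 5/3·(-12) = -16.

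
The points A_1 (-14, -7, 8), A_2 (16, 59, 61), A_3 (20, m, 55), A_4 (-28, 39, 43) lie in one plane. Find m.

Normal to plane A_1A_2A_4: n = (-128, -1792, 2304); plane equation n·P = 32768.
Requiring n·A_3 = 32768: (-1792)m + (124160) = 32768.
So m = 51.

51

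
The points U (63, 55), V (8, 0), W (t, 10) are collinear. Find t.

The three points are collinear iff det[UV; UW] = 0.
This determinant is linear in t: (55)t + (-990) = 0, so t = 18.

18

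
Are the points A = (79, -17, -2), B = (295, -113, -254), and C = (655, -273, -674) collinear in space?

Yes

AB = (216, -96, -252), AC = (576, -256, -672).
AB × AC = (0, 0, 0).
The cross product vanishes, so the three points are collinear.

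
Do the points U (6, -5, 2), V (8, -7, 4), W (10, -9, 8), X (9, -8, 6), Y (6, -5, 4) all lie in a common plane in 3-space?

The plane through U, V, W has normal n = UV × UW = (-4, -4, 0) and equation n·P = -4.
Checking the remaining points: n·X = -4, n·Y = -4.
All equal -4, so all 5 points lie in one plane.

Yes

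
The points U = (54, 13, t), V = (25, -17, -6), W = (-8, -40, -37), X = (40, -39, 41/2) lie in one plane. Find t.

The points are coplanar iff UV · (UW × UX) = 0.
Expanding, this is linear in t: (-1071)t + (37485/2) = 0.
So t = 35/2.

35/2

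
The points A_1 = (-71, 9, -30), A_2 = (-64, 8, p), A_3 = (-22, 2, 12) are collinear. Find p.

Direction A_1A_3 = (49, -7, 42). From the x-coordinate of A_2, the parameter along the line is τ = (-64 − (-71))/49 = 1/7.
Then p = (-30) + 1/7·(42) = -24.

-24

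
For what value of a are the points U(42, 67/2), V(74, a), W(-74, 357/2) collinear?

-13/2

Collinearity: (V − U) must be parallel to (W − U) = (-116, 145).
Cross-multiplying the components: (a − 67/2)·(-116) = (32)·(145).
Solving gives a = -13/2.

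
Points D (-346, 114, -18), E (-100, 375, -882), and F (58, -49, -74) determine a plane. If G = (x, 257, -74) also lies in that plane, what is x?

-602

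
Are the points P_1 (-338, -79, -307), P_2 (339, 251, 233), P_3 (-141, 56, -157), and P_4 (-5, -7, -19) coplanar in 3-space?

No

With P_1 as base: P_1P_2 = (677, 330, 540), P_1P_3 = (197, 135, 150), P_1P_4 = (333, 72, 288).
P_1P_3 × P_1P_4 = (28080, -6786, -30771).
P_1P_2 · (P_1P_3 × P_1P_4) = 154440.
Since 154440 ≠ 0, the four points are not coplanar.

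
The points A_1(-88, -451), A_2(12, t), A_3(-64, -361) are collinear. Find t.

-76

Collinearity: (A_2 − A_1) must be parallel to (A_3 − A_1) = (24, 90).
Cross-multiplying the components: (t − (-451))·(24) = (100)·(90).
Solving gives t = -76.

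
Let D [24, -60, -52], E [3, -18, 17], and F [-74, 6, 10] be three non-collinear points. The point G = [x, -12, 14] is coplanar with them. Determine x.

A normal to the plane is n = DE × DF = (-1950, -5460, 2730).
G lies in the plane iff n · DG = 0.
This gives (-1950)x + (-35100) = 0, so x = -18.

-18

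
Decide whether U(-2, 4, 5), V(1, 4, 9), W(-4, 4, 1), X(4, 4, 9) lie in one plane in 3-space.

Yes

The four points are coplanar iff the 3×3 determinant with rows UV, UW, UX is zero.
Rows: (3, 0, 4), (-2, 0, -4), (6, 0, 4).
Expanding along the first row: (3)(0) − (0)(16) + (4)(0) = 0.
Zero determinant ⇒ coplanar.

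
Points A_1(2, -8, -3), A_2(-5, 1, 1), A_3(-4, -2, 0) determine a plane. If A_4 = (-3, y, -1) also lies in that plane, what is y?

-5

The plane through A_1, A_2, A_3 has equation 3x − 3y + 12z = -6.
Substituting A_4: (-3)y + (-21) = -6, so y = -5.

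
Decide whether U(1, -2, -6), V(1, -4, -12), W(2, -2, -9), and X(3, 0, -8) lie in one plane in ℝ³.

No

With U as base: UV = (0, -2, -6), UW = (1, 0, -3), UX = (2, 2, -2).
UW × UX = (6, -4, 2).
UV · (UW × UX) = -4.
Since -4 ≠ 0, the four points are not coplanar.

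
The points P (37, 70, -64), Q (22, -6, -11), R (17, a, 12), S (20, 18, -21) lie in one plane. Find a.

The points are coplanar iff PQ · (PR × PS) = 0.
Expanding, this is linear in a: (256)a + (10752) = 0.
So a = -42.

-42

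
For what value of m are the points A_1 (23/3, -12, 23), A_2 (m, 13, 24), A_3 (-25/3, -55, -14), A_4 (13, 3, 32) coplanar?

47/3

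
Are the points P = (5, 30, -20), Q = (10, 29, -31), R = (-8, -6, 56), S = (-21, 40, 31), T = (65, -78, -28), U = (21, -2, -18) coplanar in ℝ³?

No

The plane through P, Q, R has normal n = PQ × PR = (-472, -237, -193) and equation n·X = -5610.
Checking the remaining points: n·S = -5551, n·T = -6790, n·U = -5964.
Since n·S = -5551 ≠ -5610, S is off the plane and the points are not all coplanar.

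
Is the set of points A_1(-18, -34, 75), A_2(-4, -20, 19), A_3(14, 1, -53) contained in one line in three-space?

A_1A_2 = (14, 14, -56), A_1A_3 = (32, 35, -128).
Comparing components 2 and 3: (14)(-128) − (-56)(35) = 168 ≠ 0, so A_1A_2 and A_1A_3 are not parallel and the points are not collinear.

No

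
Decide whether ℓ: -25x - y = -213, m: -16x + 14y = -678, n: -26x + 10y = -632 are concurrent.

The three lines meet at one point iff the augmented coefficient matrix [aᵢ bᵢ cᵢ] has rank < 3, i.e. its determinant vanishes.
Here the determinant is 732.
Nonzero, so no common point exists.

No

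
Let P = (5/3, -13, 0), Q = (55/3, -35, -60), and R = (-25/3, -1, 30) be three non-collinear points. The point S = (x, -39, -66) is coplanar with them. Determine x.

23

A normal to the plane is n = PQ × PR = (60, 100, -20).
S lies in the plane iff n · PS = 0.
This gives (60)x + (-1380) = 0, so x = 23.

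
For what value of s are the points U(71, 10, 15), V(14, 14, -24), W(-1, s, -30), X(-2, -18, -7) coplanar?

10

Coplanarity ⇔ det[UV; UW; UX] = 0.
Expanding, this is linear in s: (-1593)s + (15930) = 0.
So s = 10.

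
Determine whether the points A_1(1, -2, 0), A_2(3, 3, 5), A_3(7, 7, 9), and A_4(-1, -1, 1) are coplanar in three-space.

The four points are coplanar iff the 3×3 determinant with rows A_1A_2, A_1A_3, A_1A_4 is zero.
Rows: (2, 5, 5), (6, 9, 9), (-2, 1, 1).
Expanding along the first row: (2)(0) − (5)(24) + (5)(24) = 0.
Zero determinant ⇒ coplanar.

Yes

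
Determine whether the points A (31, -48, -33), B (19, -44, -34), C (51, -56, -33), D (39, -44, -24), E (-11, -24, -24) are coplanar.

The plane through A, B, C has normal n = AB × AC = (-8, -20, 16) and equation n·P = 184.
Checking the remaining points: n·D = 184, n·E = 184.
All equal 184, so all 5 points lie in one plane.

Yes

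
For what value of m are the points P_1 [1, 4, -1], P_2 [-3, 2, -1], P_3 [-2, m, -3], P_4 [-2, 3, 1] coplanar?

2

The points are coplanar iff P_1P_2 · (P_1P_3 × P_1P_4) = 0.
Expanding, this is linear in m: (-8)m + (16) = 0.
So m = 2.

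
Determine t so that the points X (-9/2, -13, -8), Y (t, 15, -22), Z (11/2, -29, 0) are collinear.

-22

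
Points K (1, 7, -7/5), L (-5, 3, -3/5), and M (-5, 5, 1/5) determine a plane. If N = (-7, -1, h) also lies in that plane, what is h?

-7/5

Coplanarity requires KL · (KM × KN) = 0.
KL = (-6, -4, 4/5), KM = (-6, -2, 8/5); the triple product is linear in h with coefficient -12 and constant term -84/5.
Setting it to zero: h = -7/5.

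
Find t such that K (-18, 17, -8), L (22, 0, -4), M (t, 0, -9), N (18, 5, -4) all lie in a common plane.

-11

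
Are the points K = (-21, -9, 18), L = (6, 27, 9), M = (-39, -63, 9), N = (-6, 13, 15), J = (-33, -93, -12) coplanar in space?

The plane through K, L, M has normal n = KL × KM = (-810, 405, -810) and equation n·P = -1215.
Checking the remaining points: n·N = -2025, n·J = -1215.
Since n·N = -2025 ≠ -1215, N is off the plane and the points are not all coplanar.

No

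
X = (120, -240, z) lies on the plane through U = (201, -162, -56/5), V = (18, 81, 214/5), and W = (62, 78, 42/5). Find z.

422/5

The plane through U, V, W has equation −(40986/5)x − (19596/5)y − 10143z = -4495626/5.
Substituting X: (-10143)z + (-43056) = -4495626/5, so z = 422/5.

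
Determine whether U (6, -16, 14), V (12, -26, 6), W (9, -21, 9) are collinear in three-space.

No

UV = (6, -10, -8), UW = (3, -5, -5).
Comparing components 2 and 3: (-10)(-5) − (-8)(-5) = 10 ≠ 0, so UV and UW are not parallel and the points are not collinear.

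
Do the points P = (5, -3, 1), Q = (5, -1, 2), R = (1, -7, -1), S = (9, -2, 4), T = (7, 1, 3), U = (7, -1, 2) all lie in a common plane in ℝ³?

No

The plane through P, Q, R has normal n = PQ × PR = (0, -4, 8) and equation n·X = 20.
Checking the remaining points: n·S = 40, n·T = 20, n·U = 20.
Since n·S = 40 ≠ 20, S is off the plane and the points are not all coplanar.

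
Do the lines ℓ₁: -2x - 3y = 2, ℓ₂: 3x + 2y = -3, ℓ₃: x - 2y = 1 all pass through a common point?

The three lines meet at one point iff the augmented coefficient matrix [aᵢ bᵢ cᵢ] has rank < 3, i.e. its determinant vanishes.
Here the determinant is 10.
Nonzero, so no common point exists.

No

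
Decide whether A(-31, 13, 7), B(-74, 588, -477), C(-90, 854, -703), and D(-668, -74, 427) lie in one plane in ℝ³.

The four points are coplanar iff the 3×3 determinant with rows AB, AC, AD is zero.
Rows: (-43, 575, -484), (-59, 841, -710), (-637, -87, 420).
Expanding along the first row: (-43)(291450) − (575)(-477050) + (-484)(540850) = 0.
Zero determinant ⇒ coplanar.

Yes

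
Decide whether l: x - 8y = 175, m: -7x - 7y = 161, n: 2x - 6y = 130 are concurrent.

The three lines meet at one point iff the augmented coefficient matrix [aᵢ bᵢ cᵢ] has rank < 3, i.e. its determinant vanishes.
Here the determinant is 0.
It vanishes, so the lines are concurrent at (-1, -22).

Yes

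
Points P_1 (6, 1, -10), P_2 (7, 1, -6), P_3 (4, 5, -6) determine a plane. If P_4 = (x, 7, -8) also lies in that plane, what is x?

Coplanarity requires P_1P_2 · (P_1P_3 × P_1P_4) = 0.
P_1P_2 = (1, 0, 4), P_1P_3 = (-2, 4, 4); the triple product is linear in x with coefficient -16 and constant term 32.
Setting it to zero: x = 2.

2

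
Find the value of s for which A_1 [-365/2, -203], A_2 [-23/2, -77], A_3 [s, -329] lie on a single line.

-707/2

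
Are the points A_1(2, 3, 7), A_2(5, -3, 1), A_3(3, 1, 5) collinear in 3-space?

A_1A_2 = (3, -6, -6), A_1A_3 = (1, -2, -2).
A_1A_2 × A_1A_3 = (0, 0, 0).
The cross product vanishes, so the three points are collinear.

Yes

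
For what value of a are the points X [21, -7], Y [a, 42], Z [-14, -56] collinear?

The three points are collinear iff det[XY; XZ] = 0.
This determinant is linear in a: (-49)a + (2744) = 0, so a = 56.

56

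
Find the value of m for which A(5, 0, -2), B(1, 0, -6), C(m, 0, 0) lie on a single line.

7

Collinearity requires AB × AC = 0; each component is linear in m.
The y-component gives (-4)m + (28) = 0, so m = 7.
The remaining components then also vanish.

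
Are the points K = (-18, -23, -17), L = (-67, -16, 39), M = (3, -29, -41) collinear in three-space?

KL = (-49, 7, 56), KM = (21, -6, -24).
KL × KM = (168, 0, 147).
The cross product is nonzero, so the points do not lie on one line.

No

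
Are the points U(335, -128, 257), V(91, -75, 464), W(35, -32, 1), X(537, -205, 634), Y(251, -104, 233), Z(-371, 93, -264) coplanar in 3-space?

The plane through U, V, W has normal n = UV × UW = (-33440, -124564, -7524) and equation n·P = 2808124.
Checking the remaining points: n·X = 2808124, n·Y = 2808124, n·Z = 2808124.
All equal 2808124, so all 6 points lie in one plane.

Yes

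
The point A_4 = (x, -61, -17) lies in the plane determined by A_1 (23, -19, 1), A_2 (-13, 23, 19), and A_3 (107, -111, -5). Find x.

A normal to the plane is n = A_1A_2 × A_1A_3 = (1404, 1296, -216).
A_4 lies in the plane iff n · A_1A_4 = 0.
This gives (1404)x + (-82836) = 0, so x = 59.

59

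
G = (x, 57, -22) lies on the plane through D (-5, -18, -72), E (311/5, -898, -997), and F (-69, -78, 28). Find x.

A normal to the plane is n = DE × DF = (-143500, 52480, -60352).
G lies in the plane iff n · DG = 0.
This gives (-143500)x + (200900) = 0, so x = 7/5.

7/5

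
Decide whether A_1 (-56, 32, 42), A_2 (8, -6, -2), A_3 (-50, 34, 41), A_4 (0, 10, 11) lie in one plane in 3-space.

A normal to the plane through A_1, A_2, A_3 is n = A_1A_2 × A_1A_3 = (126, -200, 356).
The plane has equation n·P = 1496. For A_4: n·A_4 = 1916.
1916 ≠ 1496, so A_4 is off the plane.

No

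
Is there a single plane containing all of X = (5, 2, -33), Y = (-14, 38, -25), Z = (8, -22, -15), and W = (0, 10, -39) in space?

The four points are coplanar iff the 3×3 determinant with rows XY, XZ, XW is zero.
Rows: (-19, 36, 8), (3, -24, 18), (-5, 8, -6).
Expanding along the first row: (-19)(0) − (36)(72) + (8)(-96) = -3360.
Nonzero ⇒ not coplanar.

No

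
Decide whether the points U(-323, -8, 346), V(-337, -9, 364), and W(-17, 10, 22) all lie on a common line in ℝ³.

No

UV = (-14, -1, 18), UW = (306, 18, -324).
Comparing components 3 and 1: (18)(306) − (-14)(-324) = 972 ≠ 0, so UV and UW are not parallel and the points are not collinear.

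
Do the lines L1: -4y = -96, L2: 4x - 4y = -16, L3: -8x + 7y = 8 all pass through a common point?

Lines aᵢx + bᵢy = cᵢ with pairwise distinct directions are concurrent exactly when det[aᵢ bᵢ cᵢ] = 0.
Here the determinant is 0.
It vanishes, so the lines are concurrent at (20, 24).

Yes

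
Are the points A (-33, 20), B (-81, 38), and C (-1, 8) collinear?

Yes

AB = (-48, 18), AC = (32, -12).
Checking proportionality: AC = -2/3·AB, so the vectors are parallel and the points are collinear.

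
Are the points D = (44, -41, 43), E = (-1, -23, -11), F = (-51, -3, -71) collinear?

DE = (-45, 18, -54), DF = (-95, 38, -114).
DE × DF = (0, 0, 0).
The cross product vanishes, so the three points are collinear.

Yes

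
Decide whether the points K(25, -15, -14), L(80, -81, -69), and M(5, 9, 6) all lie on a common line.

Yes

KL = (55, -66, -55), KM = (-20, 24, 20).
KL × KM = (0, 0, 0).
The cross product vanishes, so the three points are collinear.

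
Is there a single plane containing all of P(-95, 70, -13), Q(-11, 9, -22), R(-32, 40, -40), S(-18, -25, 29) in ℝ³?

A normal to the plane through P, Q, R is n = PQ × PR = (1377, 1701, 1323).
The plane has equation n·X = -28944. For S: n·S = -28944.
Equal, so S lies in the plane and all four are coplanar.

Yes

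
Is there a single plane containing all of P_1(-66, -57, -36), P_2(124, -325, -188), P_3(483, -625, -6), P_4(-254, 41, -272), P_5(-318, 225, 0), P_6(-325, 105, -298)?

No

The plane through P_1, P_2, P_3 has normal n = P_1P_2 × P_1P_3 = (-94376, -89148, 39212) and equation n·P = 9898620.
Checking the remaining points: n·P_4 = 9650772, n·P_5 = 9953268, n·P_6 = 9626484.
Since n·P_4 = 9650772 ≠ 9898620, P_4 is off the plane and the points are not all coplanar.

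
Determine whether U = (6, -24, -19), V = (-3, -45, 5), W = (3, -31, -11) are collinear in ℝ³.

Yes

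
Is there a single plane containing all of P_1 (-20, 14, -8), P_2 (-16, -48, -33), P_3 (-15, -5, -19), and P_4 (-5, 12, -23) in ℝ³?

A normal to the plane through P_1, P_2, P_3 is n = P_1P_2 × P_1P_3 = (207, -81, 234).
The plane has equation n·P = -7146. For P_4: n·P_4 = -7389.
-7389 ≠ -7146, so P_4 is off the plane.

No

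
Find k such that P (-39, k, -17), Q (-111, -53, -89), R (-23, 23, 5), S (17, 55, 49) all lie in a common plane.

Coplanarity ⇔ det[PQ; PR; PS] = 0.
Expanding, this is linear in k: (112)k + (-2128) = 0.
So k = 19.

19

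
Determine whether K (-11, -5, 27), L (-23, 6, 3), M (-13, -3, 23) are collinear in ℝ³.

No

KL = (-12, 11, -24), KM = (-2, 2, -4).
KL × KM = (4, 0, -2).
The cross product is nonzero, so the points do not lie on one line.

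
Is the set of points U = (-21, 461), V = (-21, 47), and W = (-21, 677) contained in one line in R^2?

Yes

UV = (0, -414), UW = (0, 216).
det[UV; UW] = (0)(216) − (-414)(0) = 0.
The determinant is zero, so the points are collinear.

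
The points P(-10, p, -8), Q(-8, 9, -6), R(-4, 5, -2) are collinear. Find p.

11

Collinearity requires PQ × PR = 0; each component is linear in p.
The x-component gives (-4)p + (44) = 0, so p = 11.
The remaining components then also vanish.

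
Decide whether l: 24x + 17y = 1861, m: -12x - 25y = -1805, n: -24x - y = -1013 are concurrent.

Intersecting l and m: solving the 2×2 system gives (x, y) = (40, 53).
Substitute into n: (-24)(40) + (-1)(53) = -1013.
This equals -1013, so (40, 53) lies on all three lines and they are concurrent.

Yes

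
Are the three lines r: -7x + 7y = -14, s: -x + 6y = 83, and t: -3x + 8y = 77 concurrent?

No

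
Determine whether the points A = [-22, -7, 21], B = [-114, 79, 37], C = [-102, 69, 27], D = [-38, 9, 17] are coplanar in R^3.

A normal to the plane through A, B, C is n = AB × AC = (-700, -728, -112).
The plane has equation n·P = 18144. For D: n·D = 18144.
Equal, so D lies in the plane and all four are coplanar.

Yes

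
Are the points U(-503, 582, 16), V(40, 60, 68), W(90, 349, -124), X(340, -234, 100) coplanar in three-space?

Yes

The four points are coplanar iff the 3×3 determinant with rows UV, UW, UX is zero.
Rows: (543, -522, 52), (593, -233, -140), (843, -816, 84).
Expanding along the first row: (543)(-133812) − (-522)(167832) + (52)(-287469) = 0.
Zero determinant ⇒ coplanar.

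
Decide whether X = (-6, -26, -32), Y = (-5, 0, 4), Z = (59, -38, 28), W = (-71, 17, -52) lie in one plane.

A normal to the plane through X, Y, Z is n = XY × XZ = (1992, 2280, -1702).
The plane has equation n·P = -16768. For W: n·W = -14168.
-14168 ≠ -16768, so W is off the plane.

No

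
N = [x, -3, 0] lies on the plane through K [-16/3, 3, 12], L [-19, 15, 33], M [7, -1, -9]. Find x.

A normal to the plane is n = KL × KM = (-168, -28, -280/3).
N lies in the plane iff n · KN = 0.
This gives (-168)x + (392) = 0, so x = 7/3.

7/3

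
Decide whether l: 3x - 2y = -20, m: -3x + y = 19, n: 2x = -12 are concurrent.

The three lines meet at one point iff the augmented coefficient matrix [aᵢ bᵢ cᵢ] has rank < 3, i.e. its determinant vanishes.
Here the determinant is 0.
It vanishes, so the lines are concurrent at (-6, 1).

Yes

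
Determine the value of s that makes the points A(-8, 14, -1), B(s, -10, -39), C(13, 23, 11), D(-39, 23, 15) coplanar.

14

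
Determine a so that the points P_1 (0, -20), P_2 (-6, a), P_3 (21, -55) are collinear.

-10

The three points are collinear iff det[P_1P_2; P_1P_3] = 0.
This determinant is linear in a: (-21)a + (-210) = 0, so a = -10.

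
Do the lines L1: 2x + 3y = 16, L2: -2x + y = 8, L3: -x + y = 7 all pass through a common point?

Intersecting L1 and L2: solving the 2×2 system gives (x, y) = (-1, 6).
Substitute into L3: (-1)(-1) + (1)(6) = 7.
This equals 7, so (-1, 6) lies on all three lines and they are concurrent.

Yes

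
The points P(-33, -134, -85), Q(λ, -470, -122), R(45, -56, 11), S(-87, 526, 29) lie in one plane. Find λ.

16

Normal to plane PRS: n = (-54468, -14076, 55692); plane equation n·X = -1050192.
Requiring n·Q = -1050192: (-54468)λ + (-178704) = -1050192.
So λ = 16.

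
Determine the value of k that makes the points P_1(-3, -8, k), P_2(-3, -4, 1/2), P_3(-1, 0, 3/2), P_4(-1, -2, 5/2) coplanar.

5/2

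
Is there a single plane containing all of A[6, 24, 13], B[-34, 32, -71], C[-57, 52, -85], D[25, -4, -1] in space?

Yes

With A as base: AB = (-40, 8, -84), AC = (-63, 28, -98), AD = (19, -28, -14).
AC × AD = (-3136, -2744, 1232).
AB · (AC × AD) = 0.
The scalar triple product vanishes, so the four points are coplanar.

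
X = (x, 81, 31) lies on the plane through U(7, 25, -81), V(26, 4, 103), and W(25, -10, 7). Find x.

The plane through U, V, W has equation 4592x + 1640y − 287z = 96391.
Substituting X: (4592)x + (123943) = 96391, so x = -6.

-6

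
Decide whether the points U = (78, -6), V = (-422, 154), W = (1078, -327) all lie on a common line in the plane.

No

UV = (-500, 160), UW = (1000, -321).
Twice the signed area of △UVW is (-500)(-321) − (160)(1000) = 500.
The area is nonzero, so the three points are not collinear.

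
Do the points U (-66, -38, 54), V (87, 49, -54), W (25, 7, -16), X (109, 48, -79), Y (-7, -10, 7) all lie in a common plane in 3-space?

No

The plane through U, V, W has normal n = UV × UW = (-1230, 882, -1032) and equation n·P = -8064.
Checking the remaining points: n·X = -10206, n·Y = -7434.
Since n·X = -10206 ≠ -8064, X is off the plane and the points are not all coplanar.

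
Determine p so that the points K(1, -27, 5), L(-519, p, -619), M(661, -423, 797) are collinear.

285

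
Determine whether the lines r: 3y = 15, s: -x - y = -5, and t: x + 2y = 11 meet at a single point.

The three lines meet at one point iff the augmented coefficient matrix [aᵢ bᵢ cᵢ] has rank < 3, i.e. its determinant vanishes.
Here the determinant is 3.
Nonzero, so no common point exists.

No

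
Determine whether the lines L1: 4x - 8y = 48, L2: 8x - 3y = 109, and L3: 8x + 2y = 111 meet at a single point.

No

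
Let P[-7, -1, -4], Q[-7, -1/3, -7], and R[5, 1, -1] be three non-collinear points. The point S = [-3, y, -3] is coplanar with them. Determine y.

-1/3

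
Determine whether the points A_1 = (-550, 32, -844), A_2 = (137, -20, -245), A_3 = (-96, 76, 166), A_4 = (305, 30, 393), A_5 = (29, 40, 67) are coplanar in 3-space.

The plane through A_1, A_2, A_3 has normal n = A_1A_2 × A_1A_3 = (-78876, -421924, 53836) and equation n·P = -15557352.
Checking the remaining points: n·A_4 = -15557352, n·A_5 = -15557352.
All equal -15557352, so all 5 points lie in one plane.

Yes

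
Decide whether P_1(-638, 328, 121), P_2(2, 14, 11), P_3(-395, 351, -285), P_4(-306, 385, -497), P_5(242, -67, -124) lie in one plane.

No

The plane through P_1, P_2, P_3 has normal n = P_1P_2 × P_1P_3 = (130014, 233110, 91022) and equation n·P = 4524810.
Checking the remaining points: n·P_4 = 4725132, n·P_5 = 4558290.
Since n·P_4 = 4725132 ≠ 4524810, P_4 is off the plane and the points are not all coplanar.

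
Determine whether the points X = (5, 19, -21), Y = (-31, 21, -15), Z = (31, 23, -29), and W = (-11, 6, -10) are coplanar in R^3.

With X as base: XY = (-36, 2, 6), XZ = (26, 4, -8), XW = (-16, -13, 11).
XZ × XW = (-60, -158, -274).
XY · (XZ × XW) = 200.
Since 200 ≠ 0, the four points are not coplanar.

No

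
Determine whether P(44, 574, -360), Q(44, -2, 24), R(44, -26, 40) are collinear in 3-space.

PQ = (0, -576, 384), PR = (0, -600, 400).
Each component of PR is 25/24 times the corresponding component of PQ, so PR = 25/24·PQ and the points are collinear.

Yes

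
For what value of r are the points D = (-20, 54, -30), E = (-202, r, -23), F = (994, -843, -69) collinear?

215

Direction DF = (1014, -897, -39). From the x-coordinate of E, the parameter along the line is τ = (-202 − (-20))/1014 = -7/39.
Then r = 54 + (-7/39)·(-897) = 215.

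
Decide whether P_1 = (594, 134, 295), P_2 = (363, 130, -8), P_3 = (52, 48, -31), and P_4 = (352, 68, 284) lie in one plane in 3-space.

No

With P_1 as base: P_1P_2 = (-231, -4, -303), P_1P_3 = (-542, -86, -326), P_1P_4 = (-242, -66, -11).
P_1P_3 × P_1P_4 = (-20570, 72930, 14960).
P_1P_2 · (P_1P_3 × P_1P_4) = -72930.
Since -72930 ≠ 0, the four points are not coplanar.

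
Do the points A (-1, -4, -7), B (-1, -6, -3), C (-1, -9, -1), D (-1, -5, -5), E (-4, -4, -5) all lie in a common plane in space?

No

The plane through A, B, C has normal n = AB × AC = (8, 0, 0) and equation n·P = -8.
Checking the remaining points: n·D = -8, n·E = -32.
Since n·E = -32 ≠ -8, E is off the plane and the points are not all coplanar.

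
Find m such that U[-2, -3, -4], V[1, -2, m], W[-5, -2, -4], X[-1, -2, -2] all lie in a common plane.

-1

The points are coplanar iff UV · (UW × UX) = 0.
Expanding, this is linear in m: (-4)m + (-4) = 0.
So m = -1.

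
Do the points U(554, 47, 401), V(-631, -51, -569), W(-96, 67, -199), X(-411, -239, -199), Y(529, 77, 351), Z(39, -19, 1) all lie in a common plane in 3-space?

Yes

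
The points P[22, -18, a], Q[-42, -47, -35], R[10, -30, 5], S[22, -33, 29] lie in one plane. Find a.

The points are coplanar iff PQ · (PR × PS) = 0.
Expanding, this is linear in a: (360)a + (1080) = 0.
So a = -3.

-3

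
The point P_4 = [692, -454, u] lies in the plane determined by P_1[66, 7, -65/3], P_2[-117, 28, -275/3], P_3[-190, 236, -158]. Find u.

878/3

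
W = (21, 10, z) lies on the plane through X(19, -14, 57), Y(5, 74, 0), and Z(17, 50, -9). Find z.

24

The plane through X, Y, Z has equation −2160x − 810y − 720z = -70740.
Substituting W: (-720)z + (-53460) = -70740, so z = 24.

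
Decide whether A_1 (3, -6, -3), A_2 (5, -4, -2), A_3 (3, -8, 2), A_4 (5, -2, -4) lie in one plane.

No

The four points are coplanar iff the 3×3 determinant with rows A_1A_2, A_1A_3, A_1A_4 is zero.
Rows: (2, 2, 1), (0, -2, 5), (2, 4, -1).
Expanding along the first row: (2)(-18) − (2)(-10) + (1)(4) = -12.
Nonzero ⇒ not coplanar.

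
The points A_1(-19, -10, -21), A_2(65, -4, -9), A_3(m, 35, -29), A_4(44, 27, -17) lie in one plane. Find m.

-26

Coplanarity ⇔ det[A_1A_2; A_1A_3; A_1A_4] = 0.
Expanding, this is linear in m: (420)m + (10920) = 0.
So m = -26.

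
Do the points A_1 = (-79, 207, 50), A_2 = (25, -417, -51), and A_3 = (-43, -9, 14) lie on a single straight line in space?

No

A_1A_2 = (104, -624, -101), A_1A_3 = (36, -216, -36).
Comparing components 2 and 3: (-624)(-36) − (-101)(-216) = 648 ≠ 0, so A_1A_2 and A_1A_3 are not parallel and the points are not collinear.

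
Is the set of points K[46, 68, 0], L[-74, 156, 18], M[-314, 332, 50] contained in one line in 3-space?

KL = (-120, 88, 18), KM = (-360, 264, 50).
Comparing components 2 and 3: (88)(50) − (18)(264) = -352 ≠ 0, so KL and KM are not parallel and the points are not collinear.

No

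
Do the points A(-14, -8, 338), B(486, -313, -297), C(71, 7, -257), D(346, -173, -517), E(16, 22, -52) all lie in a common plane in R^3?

Yes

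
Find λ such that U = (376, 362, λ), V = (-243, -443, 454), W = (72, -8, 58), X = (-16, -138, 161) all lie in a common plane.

The points are coplanar iff UV · (UW × UX) = 0.
Expanding, this is linear in λ: (2670)λ + (985230) = 0.
So λ = -369.

-369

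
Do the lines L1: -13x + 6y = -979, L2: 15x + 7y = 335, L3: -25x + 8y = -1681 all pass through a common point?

No

The three lines meet at one point iff the augmented coefficient matrix [aᵢ bᵢ cᵢ] has rank < 3, i.e. its determinant vanishes.
Here the determinant is 46.
Nonzero, so no common point exists.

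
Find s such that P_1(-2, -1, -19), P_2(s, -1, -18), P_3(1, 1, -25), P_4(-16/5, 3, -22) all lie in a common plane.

-14/5

Normal to plane P_1P_3P_4: n = (18, 81/5, 72/5); plane equation n·P = -1629/5.
Requiring n·P_2 = -1629/5: (18)s + (-1377/5) = -1629/5.
So s = -14/5.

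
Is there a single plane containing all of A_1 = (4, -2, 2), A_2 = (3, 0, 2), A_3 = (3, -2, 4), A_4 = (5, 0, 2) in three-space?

With A_1 as base: A_1A_2 = (-1, 2, 0), A_1A_3 = (-1, 0, 2), A_1A_4 = (1, 2, 0).
A_1A_3 × A_1A_4 = (-4, 2, -2).
A_1A_2 · (A_1A_3 × A_1A_4) = 8.
Since 8 ≠ 0, the four points are not coplanar.

No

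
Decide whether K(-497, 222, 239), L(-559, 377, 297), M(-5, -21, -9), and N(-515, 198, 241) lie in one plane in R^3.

Yes

A normal to the plane through K, L, M is n = KL × KM = (-24346, 13160, -61194).
The plane has equation n·P = 396116. For N: n·N = 396116.
Equal, so N lies in the plane and all four are coplanar.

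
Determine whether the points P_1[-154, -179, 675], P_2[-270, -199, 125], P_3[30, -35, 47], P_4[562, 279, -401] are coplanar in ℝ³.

The four points are coplanar iff the 3×3 determinant with rows P_1P_2, P_1P_3, P_1P_4 is zero.
Rows: (-116, -20, -550), (184, 144, -628), (716, 458, -1076).
Expanding along the first row: (-116)(132680) − (-20)(251664) + (-550)(-18832) = 0.
Zero determinant ⇒ coplanar.

Yes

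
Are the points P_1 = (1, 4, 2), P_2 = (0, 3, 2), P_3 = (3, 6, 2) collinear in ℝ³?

Yes

P_1P_2 = (-1, -1, 0), P_1P_3 = (2, 2, 0).
P_1P_2 × P_1P_3 = (0, 0, 0).
The cross product vanishes, so the three points are collinear.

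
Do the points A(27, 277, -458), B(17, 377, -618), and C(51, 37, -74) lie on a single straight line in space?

AB = (-10, 100, -160), AC = (24, -240, 384).
AB × AC = (0, 0, 0).
The cross product vanishes, so the three points are collinear.

Yes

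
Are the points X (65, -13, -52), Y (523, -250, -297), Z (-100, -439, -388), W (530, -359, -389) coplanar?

No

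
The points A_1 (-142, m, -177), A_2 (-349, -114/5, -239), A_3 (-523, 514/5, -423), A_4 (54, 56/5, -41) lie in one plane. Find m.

256/5

Coplanarity ⇔ det[A_1A_2; A_1A_3; A_1A_4] = 0.
Expanding, this is linear in m: (39700)m + (-2032640) = 0.
So m = 256/5.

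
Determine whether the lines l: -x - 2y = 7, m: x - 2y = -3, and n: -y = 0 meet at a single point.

No

Intersecting l and m: solving the 2×2 system gives (x, y) = (-5, -1).
Substitute into n: (0)(-5) + (-1)(-1) = 1.
But n requires 0 ≠ 1, so the three lines have no common point.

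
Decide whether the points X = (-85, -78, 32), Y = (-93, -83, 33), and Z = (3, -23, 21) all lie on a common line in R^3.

XY = (-8, -5, 1), XZ = (88, 55, -11).
Each component of XZ is -11 times the corresponding component of XY, so XZ = -11·XY and the points are collinear.

Yes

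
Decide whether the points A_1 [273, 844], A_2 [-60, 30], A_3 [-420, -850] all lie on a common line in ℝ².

Yes

A_1A_2 = (-333, -814), A_1A_3 = (-693, -1694).
Twice the signed area of △A_1A_2A_3 is (-333)(-1694) − (-814)(-693) = 0.
The triangle is degenerate (zero area), so the points are collinear.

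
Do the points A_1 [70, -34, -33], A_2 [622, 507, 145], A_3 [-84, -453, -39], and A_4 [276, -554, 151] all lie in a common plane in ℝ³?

A normal to the plane through A_1, A_2, A_3 is n = A_1A_2 × A_1A_3 = (71336, -24100, -147974).
The plane has equation n·P = 10696062. For A_4: n·A_4 = 10696062.
Equal, so A_4 lies in the plane and all four are coplanar.

Yes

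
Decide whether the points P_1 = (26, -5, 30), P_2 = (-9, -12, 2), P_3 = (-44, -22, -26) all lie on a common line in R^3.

No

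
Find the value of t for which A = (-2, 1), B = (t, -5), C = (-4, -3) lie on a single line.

The three points are collinear iff det[AB; AC] = 0.
This determinant is linear in t: (-4)t + (-20) = 0, so t = -5.

-5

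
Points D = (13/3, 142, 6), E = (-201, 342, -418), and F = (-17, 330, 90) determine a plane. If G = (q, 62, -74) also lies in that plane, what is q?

-7/3

A normal to the plane is n = DE × DF = (96512, 78880/3, -34336).
G lies in the plane iff n · DG = 0.
This gives (96512)q + (675584/3) = 0, so q = -7/3.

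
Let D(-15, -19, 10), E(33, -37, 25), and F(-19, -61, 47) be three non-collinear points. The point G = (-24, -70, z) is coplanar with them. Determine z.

A normal to the plane is n = DE × DF = (-36, -1836, -2088).
G lies in the plane iff n · DG = 0.
This gives (-2088)z + (114840) = 0, so z = 55.

55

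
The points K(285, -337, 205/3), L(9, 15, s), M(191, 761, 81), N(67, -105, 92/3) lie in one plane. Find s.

67/3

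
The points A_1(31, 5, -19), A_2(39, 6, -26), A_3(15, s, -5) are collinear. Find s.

3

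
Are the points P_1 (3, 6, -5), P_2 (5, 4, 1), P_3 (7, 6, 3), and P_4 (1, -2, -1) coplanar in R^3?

The four points are coplanar iff the 3×3 determinant with rows P_1P_2, P_1P_3, P_1P_4 is zero.
Rows: (2, -2, 6), (4, 0, 8), (-2, -8, 4).
Expanding along the first row: (2)(64) − (-2)(32) + (6)(-32) = 0.
Zero determinant ⇒ coplanar.

Yes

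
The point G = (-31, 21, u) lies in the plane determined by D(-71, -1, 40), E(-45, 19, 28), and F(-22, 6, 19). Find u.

22

Coplanarity requires DE · (DF × DG) = 0.
DE = (26, 20, -12), DF = (49, 7, -21); the triple product is linear in u with coefficient -798 and constant term 17556.
Setting it to zero: u = 22.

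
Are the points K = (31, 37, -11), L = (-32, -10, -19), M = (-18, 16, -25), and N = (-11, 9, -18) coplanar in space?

The four points are coplanar iff the 3×3 determinant with rows KL, KM, KN is zero.
Rows: (-63, -47, -8), (-49, -21, -14), (-42, -28, -7).
Expanding along the first row: (-63)(-245) − (-47)(-245) + (-8)(490) = 0.
Zero determinant ⇒ coplanar.

Yes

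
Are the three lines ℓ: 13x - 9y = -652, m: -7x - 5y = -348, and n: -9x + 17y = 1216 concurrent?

The three lines meet at one point iff the augmented coefficient matrix [aᵢ bᵢ cᵢ] has rank < 3, i.e. its determinant vanishes.
Here the determinant is 0.
It vanishes, so the lines are concurrent at (-1, 71).

Yes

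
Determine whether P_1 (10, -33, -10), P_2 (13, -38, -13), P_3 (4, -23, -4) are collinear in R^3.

P_1P_2 = (3, -5, -3), P_1P_3 = (-6, 10, 6).
P_1P_2 × P_1P_3 = (0, 0, 0).
The cross product vanishes, so the three points are collinear.

Yes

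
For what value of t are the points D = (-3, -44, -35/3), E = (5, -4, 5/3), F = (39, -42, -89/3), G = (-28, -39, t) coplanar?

5/3

Coplanarity ⇔ det[DE; DF; DG] = 0.
Expanding, this is linear in t: (-1664)t + (8320/3) = 0.
So t = 5/3.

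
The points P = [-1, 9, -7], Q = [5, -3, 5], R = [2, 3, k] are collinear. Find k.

Direction PQ = (6, -12, 12). From the x-coordinate of R, the parameter along the line is τ = (2 − (-1))/6 = 1/2.
Then k = (-7) + 1/2·(12) = -1.

-1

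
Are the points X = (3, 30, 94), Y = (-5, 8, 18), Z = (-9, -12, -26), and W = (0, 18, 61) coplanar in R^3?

No

A normal to the plane through X, Y, Z is n = XY × XZ = (-552, -48, 72).
The plane has equation n·P = 3672. For W: n·W = 3528.
3528 ≠ 3672, so W is off the plane.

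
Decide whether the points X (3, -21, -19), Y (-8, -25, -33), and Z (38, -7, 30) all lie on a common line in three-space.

XY = (-11, -4, -14), XZ = (35, 14, 49).
XY × XZ = (0, 49, -14).
The cross product is nonzero, so the points do not lie on one line.

No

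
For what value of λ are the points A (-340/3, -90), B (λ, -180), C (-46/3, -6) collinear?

The three points are collinear iff det[AB; AC] = 0.
This determinant is linear in λ: (84)λ + (18340) = 0, so λ = -655/3.

-655/3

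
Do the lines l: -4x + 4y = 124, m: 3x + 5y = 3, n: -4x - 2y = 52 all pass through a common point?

Yes

The three lines meet at one point iff the augmented coefficient matrix [aᵢ bᵢ cᵢ] has rank < 3, i.e. its determinant vanishes.
Here the determinant is 0.
It vanishes, so the lines are concurrent at (-19, 12).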